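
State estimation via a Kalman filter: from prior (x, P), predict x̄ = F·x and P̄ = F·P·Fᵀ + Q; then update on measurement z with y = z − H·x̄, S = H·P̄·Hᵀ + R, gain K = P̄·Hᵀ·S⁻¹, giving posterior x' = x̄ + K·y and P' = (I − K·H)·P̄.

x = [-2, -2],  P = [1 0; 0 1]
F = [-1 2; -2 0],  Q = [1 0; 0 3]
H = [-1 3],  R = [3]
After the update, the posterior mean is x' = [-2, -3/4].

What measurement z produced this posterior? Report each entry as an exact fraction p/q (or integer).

x̄ = F·x = [-2, 4]
P̄ = F·P·Fᵀ + Q = [6 2; 2 7]
S = H·P̄·Hᵀ + R = [60]
K = P̄·Hᵀ·S⁻¹ = [0; 19/60]
x' − x̄ = [0, -19/4] = K·y
y = (KᵀK)⁻¹·Kᵀ·(x' − x̄) = [-15]
z = y + H·x̄ = [-15] + [14] = [-1]

z = [-1]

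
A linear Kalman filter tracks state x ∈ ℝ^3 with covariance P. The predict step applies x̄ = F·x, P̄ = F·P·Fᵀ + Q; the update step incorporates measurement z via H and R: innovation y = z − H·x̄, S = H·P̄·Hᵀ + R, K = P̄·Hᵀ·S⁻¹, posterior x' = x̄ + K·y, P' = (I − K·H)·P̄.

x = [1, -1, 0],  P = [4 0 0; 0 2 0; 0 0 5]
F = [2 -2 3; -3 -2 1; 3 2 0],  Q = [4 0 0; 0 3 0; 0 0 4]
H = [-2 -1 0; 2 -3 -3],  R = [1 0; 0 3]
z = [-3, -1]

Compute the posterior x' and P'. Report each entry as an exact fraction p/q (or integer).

x' = [41743/45067, 51023/45067, -10537/45067]
P' = [277815/45067 -541071/45067 717360/45067; -541071/45067 1097868/45067 -1440916/45067; 717360/45067 -1440916/45067 1910224/45067]

x̄ = F·x = [4, -1, 1]
P̄ = F·P·Fᵀ + Q = [73 -1 16; -1 52 -44; 16 -44 48]
y = z − H·x̄ = [4, -9]
S = H·P̄·Hᵀ + R = [341 -176; -176 223]
K = P̄·Hᵀ·S⁻¹ = [-14559/45067 811/4097; -15726/45067 -1606/4097; 6196/45067 812/4097]
x' = x̄ + K·y = [41743/45067, 51023/45067, -10537/45067]
P' = (I − K·H)·P̄ = [277815/45067 -541071/45067 717360/45067; -541071/45067 1097868/45067 -1440916/45067; 717360/45067 -1440916/45067 1910224/45067]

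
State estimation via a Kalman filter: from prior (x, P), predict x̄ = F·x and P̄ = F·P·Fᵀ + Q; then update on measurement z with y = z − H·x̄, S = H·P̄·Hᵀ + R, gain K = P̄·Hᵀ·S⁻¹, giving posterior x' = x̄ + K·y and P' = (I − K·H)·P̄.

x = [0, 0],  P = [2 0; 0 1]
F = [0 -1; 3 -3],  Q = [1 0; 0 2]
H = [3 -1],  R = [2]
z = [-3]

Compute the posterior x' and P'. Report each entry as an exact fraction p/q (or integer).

x̄ = F·x = [0, 0]
P̄ = F·P·Fᵀ + Q = [2 3; 3 29]
y = z − H·x̄ = [-3]
S = H·P̄·Hᵀ + R = [31]
K = P̄·Hᵀ·S⁻¹ = [3/31; -20/31]
x' = x̄ + K·y = [-9/31, 60/31]
P' = (I − K·H)·P̄ = [53/31 153/31; 153/31 499/31]

x' = [-9/31, 60/31]
P' = [53/31 153/31; 153/31 499/31]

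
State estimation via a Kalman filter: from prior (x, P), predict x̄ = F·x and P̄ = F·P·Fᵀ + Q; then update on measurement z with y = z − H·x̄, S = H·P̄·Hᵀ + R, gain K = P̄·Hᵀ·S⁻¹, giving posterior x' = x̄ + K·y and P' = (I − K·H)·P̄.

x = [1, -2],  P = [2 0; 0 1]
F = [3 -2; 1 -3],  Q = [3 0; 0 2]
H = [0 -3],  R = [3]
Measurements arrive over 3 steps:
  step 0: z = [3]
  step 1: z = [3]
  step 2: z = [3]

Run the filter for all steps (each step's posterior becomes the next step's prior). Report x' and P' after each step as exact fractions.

step 0: x̄ = F·x = [7, 7]
step 0: P̄ = F·P·Fᵀ + Q = [25 12; 12 13]
step 0: y = z − H·x̄ = [24]
step 0: S = H·P̄·Hᵀ + R = [120]
step 0: K = P̄·Hᵀ·S⁻¹ = [-3/10; -13/40]
step 0: x' = x̄ + K·y = [-1/5, -4/5]
step 0: P' = (I − K·H)·P̄ = [71/5 3/10; 3/10 13/40]
step 1: x̄ = F·x = [1, 11/5]
step 1: P̄ = F·P·Fᵀ + Q = [257/2 165/4; 165/4 693/40]
step 1: y = z − H·x̄ = [48/5]
step 1: S = H·P̄·Hᵀ + R = [6357/40]
step 1: K = P̄·Hᵀ·S⁻¹ = [-1650/2119; -693/2119]
step 1: x' = x̄ + K·y = [-13721/2119, -1991/2119]
step 1: P' = (I − K·H)·P̄ = [68104/2119 1650/2119; 1650/2119 693/2119]
step 2: x̄ = F·x = [-37181/2119, -596/163]
step 2: P̄ = F·P·Fᵀ + Q = [602265/2119 14640/163; 14640/163 5283/163]
step 2: y = z − H·x̄ = [-1299/163]
step 2: S = H·P̄·Hᵀ + R = [48036/163]
step 2: K = P̄·Hᵀ·S⁻¹ = [-3660/4003; -5283/16012]
step 2: x' = x̄ + K·y = [-533921/52039, -16445/16012]
step 2: P' = (I − K·H)·P̄ = [1970265/52039 3660/4003; 3660/4003 5283/16012]

step 0: x' = [-1/5, -4/5], P' = [71/5 3/10; 3/10 13/40]
step 1: x' = [-13721/2119, -1991/2119], P' = [68104/2119 1650/2119; 1650/2119 693/2119]
step 2: x' = [-533921/52039, -16445/16012], P' = [1970265/52039 3660/4003; 3660/4003 5283/16012]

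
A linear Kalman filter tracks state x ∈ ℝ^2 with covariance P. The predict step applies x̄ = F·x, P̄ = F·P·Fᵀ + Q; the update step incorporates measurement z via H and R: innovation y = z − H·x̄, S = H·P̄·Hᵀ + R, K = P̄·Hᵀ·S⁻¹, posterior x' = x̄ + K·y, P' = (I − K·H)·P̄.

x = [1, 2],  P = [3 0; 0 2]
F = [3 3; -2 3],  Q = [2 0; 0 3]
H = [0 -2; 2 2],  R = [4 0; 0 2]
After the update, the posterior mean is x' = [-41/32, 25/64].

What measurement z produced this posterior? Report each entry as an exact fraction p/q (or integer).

z = [-1, -2]

x̄ = F·x = [9, 4]
P̄ = F·P·Fᵀ + Q = [47 0; 0 33]
S = H·P̄·Hᵀ + R = [136 -132; -132 322]
K = P̄·Hᵀ·S⁻¹ = [1551/3296 799/1648; -3135/6592 33/3296]
x' − x̄ = [-329/32, -231/64] = K·y
y = (KᵀK)⁻¹·Kᵀ·(x' − x̄) = [7, -28]
z = y + H·x̄ = [7, -28] + [-8, 26] = [-1, -2]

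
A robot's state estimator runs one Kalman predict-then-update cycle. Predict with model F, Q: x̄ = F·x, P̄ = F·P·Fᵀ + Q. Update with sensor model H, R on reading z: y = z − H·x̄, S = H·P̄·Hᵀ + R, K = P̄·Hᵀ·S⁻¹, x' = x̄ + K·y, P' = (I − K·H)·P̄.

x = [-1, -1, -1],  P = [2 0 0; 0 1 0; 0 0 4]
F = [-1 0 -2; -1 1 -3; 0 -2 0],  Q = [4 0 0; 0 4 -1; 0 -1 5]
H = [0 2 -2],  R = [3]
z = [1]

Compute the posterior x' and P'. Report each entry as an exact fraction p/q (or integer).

x' = [653/235, 613/235, 494/235]
P' = [2466/235 1326/235 1248/235; 1326/235 1641/235 1503/235; 1248/235 1503/235 1539/235]

x̄ = F·x = [3, 3, 2]
P̄ = F·P·Fᵀ + Q = [22 26 0; 26 43 -3; 0 -3 9]
y = z − H·x̄ = [-1]
S = H·P̄·Hᵀ + R = [235]
K = P̄·Hᵀ·S⁻¹ = [52/235; 92/235; -24/235]
x' = x̄ + K·y = [653/235, 613/235, 494/235]
P' = (I − K·H)·P̄ = [2466/235 1326/235 1248/235; 1326/235 1641/235 1503/235; 1248/235 1503/235 1539/235]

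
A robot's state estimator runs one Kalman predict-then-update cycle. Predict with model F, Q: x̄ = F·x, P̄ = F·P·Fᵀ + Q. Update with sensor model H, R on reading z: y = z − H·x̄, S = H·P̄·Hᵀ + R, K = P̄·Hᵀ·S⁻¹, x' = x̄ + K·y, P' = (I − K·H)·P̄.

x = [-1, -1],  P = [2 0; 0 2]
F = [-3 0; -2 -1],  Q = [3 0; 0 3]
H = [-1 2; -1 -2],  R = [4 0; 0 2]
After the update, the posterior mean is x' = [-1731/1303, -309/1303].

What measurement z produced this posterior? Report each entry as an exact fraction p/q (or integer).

z = [1, 2]

x̄ = F·x = [3, 3]
P̄ = F·P·Fᵀ + Q = [21 12; 12 13]
S = H·P̄·Hᵀ + R = [29 -31; -31 123]
K = P̄·Hᵀ·S⁻¹ = [-513/1303 -606/1303; 272/1303 -334/1303]
x' − x̄ = [-5640/1303, -4218/1303] = K·y
y = (KᵀK)⁻¹·Kᵀ·(x' − x̄) = [-2, 11]
z = y + H·x̄ = [-2, 11] + [3, -9] = [1, 2]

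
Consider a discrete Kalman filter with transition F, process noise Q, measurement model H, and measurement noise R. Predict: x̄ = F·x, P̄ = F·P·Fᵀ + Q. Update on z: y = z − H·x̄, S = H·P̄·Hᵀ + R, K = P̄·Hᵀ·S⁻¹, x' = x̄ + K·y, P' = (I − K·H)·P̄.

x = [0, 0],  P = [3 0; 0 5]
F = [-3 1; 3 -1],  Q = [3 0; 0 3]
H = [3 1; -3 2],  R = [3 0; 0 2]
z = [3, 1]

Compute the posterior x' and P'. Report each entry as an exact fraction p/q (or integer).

x̄ = F·x = [0, 0]
P̄ = F·P·Fᵀ + Q = [35 -32; -32 35]
y = z − H·x̄ = [3, 1]
S = H·P̄·Hᵀ + R = [161 -341; -341 841]
K = P̄·Hᵀ·S⁻¹ = [941/4780 -579/4780; 1061/3824 1185/3824]
x' = x̄ + K·y = [561/1195, 273/239]
P' = (I − K·H)·P̄ = [189/1195 111/956; 111/956 1851/3824]

x' = [561/1195, 273/239]
P' = [189/1195 111/956; 111/956 1851/3824]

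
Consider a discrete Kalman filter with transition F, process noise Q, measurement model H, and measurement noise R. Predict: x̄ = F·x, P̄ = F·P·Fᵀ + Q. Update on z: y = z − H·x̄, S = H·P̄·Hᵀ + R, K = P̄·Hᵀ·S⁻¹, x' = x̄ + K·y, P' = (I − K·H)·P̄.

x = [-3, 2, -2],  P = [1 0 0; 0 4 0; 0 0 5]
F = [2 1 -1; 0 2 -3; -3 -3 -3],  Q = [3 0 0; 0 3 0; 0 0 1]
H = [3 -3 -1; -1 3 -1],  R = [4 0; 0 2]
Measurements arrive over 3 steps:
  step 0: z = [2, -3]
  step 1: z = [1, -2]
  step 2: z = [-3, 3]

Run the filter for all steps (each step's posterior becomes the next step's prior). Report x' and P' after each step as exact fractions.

step 0: x' = [-346429/81587, -294220/81587, -26713/7417], P' = [636610/81587 426545/81587 56093/7417; 426545/81587 299320/81587 38809/7417; 56093/7417 38809/7417 65292/7417]
step 1: x' = [-4765703960/8540528629, -7675373332/8540528629, 926925397/8540528629], P' = [35869346771/8540528629 23917876083/8540528629 33089460236/8540528629; 23917876083/8540528629 17356355237/8540528629 23519162934/8540528629; 33089460236/8540528629 23519162934/8540528629 43018803102/8540528629]
step 2: x' = [-4638663503271/26555878929155, 22133152550771/26555878929155, -961281519837/26555878929155], P' = [1004992107977704/239002910362395 670023751352651/239002910362395 926222924930383/239002910362395; 670023751352651/239002910362395 972171293597393/478005820724790 1316282454754519/478005820724790; 926222924930383/239002910362395 1316282454754519/478005820724790 2405065180380917/478005820724790]

step 0: x̄ = F·x = [-2, 10, 9]
step 0: P̄ = F·P·Fᵀ + Q = [16 23 -3; 23 64 21; -3 21 91]
step 0: y = z − H·x̄ = [47, -26]
step 0: S = H·P̄·Hᵀ + R = [545 -251; -251 415]
step 0: K = P̄·Hᵀ·S⁻¹ = [3293/81587 13001/81587; -11306/81587 22258/81587; -3360/7417 -2479/7417]
step 0: x' = x̄ + K·y = [-346429/81587, -294220/81587, -26713/7417]
step 0: P' = (I − K·H)·P̄ = [636610/81587 426545/81587 56093/7417; 426545/81587 299320/81587 38809/7417; 56093/7417 38809/7417 65292/7417]
step 1: x̄ = F·x = [-693235/81587, 293089/81587, 2803476/81587]
step 1: P̄ = F·P·Fᵀ + Q = [2193023/81587 -1377177/81587 -8252958/81587; -1377177/81587 2783161/81587 8942622/81587; -8252958/81587 8942622/81587 41437271/81587]
step 1: y = z − H·x̄ = [5844035/81587, 1067800/81587]
step 1: S = H·P̄·Hᵀ + R = [214511941/81587 9789545/81587; 9789545/81587 6943331/81587]
step 1: K = P̄·Hᵀ·S⁻¹ = [691237957/8540528629 1397410621/8540528629; -958650099/8540528629 2316013347/8540528629; -3576977799/8540528629 -2775387268/8540528629]
step 1: x' = x̄ + K·y = [-4765703960/8540528629, -7675373332/8540528629, 926925397/8540528629]
step 1: P' = (I − K·H)·P̄ = [35869346771/8540528629 23917876083/8540528629 33089460236/8540528629; 23917876083/8540528629 17356355237/8540528629 23519162934/8540528629; 33089460236/8540528629 23519162934/8540528629 43018803102/8540528629]
step 2: x̄ = F·x = [-18133706649/8540528629, -18131522855/8540528629, 34542455685/8540528629]
step 2: P̄ = F·P·Fᵀ + Q = [145749468830/8540528629 -56691951974/8540528629 -452758002486/8540528629; -56691951974/8540528629 199986279545/8540528629 507886470924/8540528629; -452758002486/8540528629 507886470924/8540528629 2324218061173/8540528629]
step 2: y = z − H·x̄ = [8927421180/8540528629, 96424903488/8540528629]
step 2: S = H·P̄·Hᵀ + R = [12254323887056/8540528629 312305720062/8540528629; 312305720062/8540528629 674241984494/8540528629]
step 2: K = P̄·Hᵀ·S⁻¹ = [19670536236194/239002910362395 39428110574933/239002910362395; -26581728428849/239002910362395 130091961666179/478005820724790; -99571874382772/239002910362395 -154331832989063/478005820724790]
step 2: x' = x̄ + K·y = [-4638663503271/26555878929155, 22133152550771/26555878929155, -961281519837/26555878929155]
step 2: P' = (I − K·H)·P̄ = [1004992107977704/239002910362395 670023751352651/239002910362395 926222924930383/239002910362395; 670023751352651/239002910362395 972171293597393/478005820724790 1316282454754519/478005820724790; 926222924930383/239002910362395 1316282454754519/478005820724790 2405065180380917/478005820724790]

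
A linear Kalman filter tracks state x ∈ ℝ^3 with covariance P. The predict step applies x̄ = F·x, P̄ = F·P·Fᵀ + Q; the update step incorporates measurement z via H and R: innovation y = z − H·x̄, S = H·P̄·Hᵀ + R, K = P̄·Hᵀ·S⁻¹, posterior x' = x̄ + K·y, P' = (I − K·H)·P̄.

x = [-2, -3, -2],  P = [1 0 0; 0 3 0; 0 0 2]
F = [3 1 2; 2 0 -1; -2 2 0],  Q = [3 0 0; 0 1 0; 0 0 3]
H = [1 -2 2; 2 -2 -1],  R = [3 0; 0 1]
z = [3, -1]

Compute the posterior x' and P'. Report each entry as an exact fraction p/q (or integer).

x̄ = F·x = [-13, -2, -2]
P̄ = F·P·Fᵀ + Q = [23 2 0; 2 7 -4; 0 -4 19]
y = z − H·x̄ = [16, 19]
S = H·P̄·Hᵀ + R = [154 32; 32 108]
K = P̄·Hᵀ·S⁻¹ = [177/3902 1465/3902; -246/1951 -71/3902; 665/1951 -1583/7804]
x' = x̄ + K·y = [-20059/3902, -17025/3902, -3125/7804]
P' = (I − K·H)·P̄ = [24853/3902 10067/1951 7973/3902; 10067/1951 8524/1951 6243/3902; 7973/3902 6243/3902 8503/7804]

x' = [-20059/3902, -17025/3902, -3125/7804]
P' = [24853/3902 10067/1951 7973/3902; 10067/1951 8524/1951 6243/3902; 7973/3902 6243/3902 8503/7804]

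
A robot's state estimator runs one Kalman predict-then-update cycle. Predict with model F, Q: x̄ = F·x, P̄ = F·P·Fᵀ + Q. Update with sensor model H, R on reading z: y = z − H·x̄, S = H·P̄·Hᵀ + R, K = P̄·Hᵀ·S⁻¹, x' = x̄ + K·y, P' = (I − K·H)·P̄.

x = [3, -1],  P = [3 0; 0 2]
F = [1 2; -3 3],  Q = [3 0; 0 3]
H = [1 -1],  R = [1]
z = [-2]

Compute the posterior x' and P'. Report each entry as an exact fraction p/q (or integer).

x' = [-36/19, -3/19]
P' = [677/57 222/19; 222/19 237/19]

x̄ = F·x = [1, -12]
P̄ = F·P·Fᵀ + Q = [14 3; 3 48]
y = z − H·x̄ = [-15]
S = H·P̄·Hᵀ + R = [57]
K = P̄·Hᵀ·S⁻¹ = [11/57; -15/19]
x' = x̄ + K·y = [-36/19, -3/19]
P' = (I − K·H)·P̄ = [677/57 222/19; 222/19 237/19]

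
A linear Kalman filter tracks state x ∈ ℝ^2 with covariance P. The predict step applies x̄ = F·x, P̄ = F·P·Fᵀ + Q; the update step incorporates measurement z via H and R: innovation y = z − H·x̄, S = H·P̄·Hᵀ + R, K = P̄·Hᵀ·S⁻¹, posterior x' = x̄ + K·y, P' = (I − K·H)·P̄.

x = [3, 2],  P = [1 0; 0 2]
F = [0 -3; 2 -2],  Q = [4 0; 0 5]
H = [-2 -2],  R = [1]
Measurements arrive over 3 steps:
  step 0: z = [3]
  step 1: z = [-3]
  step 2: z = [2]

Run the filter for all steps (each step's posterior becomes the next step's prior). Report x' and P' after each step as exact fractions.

step 0: x̄ = F·x = [-6, 2]
step 0: P̄ = F·P·Fᵀ + Q = [22 12; 12 17]
step 0: y = z − H·x̄ = [-5]
step 0: S = H·P̄·Hᵀ + R = [253]
step 0: K = P̄·Hᵀ·S⁻¹ = [-68/253; -58/253]
step 0: x' = x̄ + K·y = [-1178/253, 796/253]
step 0: P' = (I − K·H)·P̄ = [942/253 -908/253; -908/253 937/253]
step 1: x̄ = F·x = [-2388/253, -3948/253]
step 1: P̄ = F·P·Fᵀ + Q = [9445/253 11070/253; 11070/253 16045/253]
step 1: y = z − H·x̄ = [-1221/23]
step 1: S = H·P̄·Hᵀ + R = [17343/23]
step 1: K = P̄·Hᵀ·S⁻¹ = [-3730/17343; -4930/17343]
step 1: x' = x̄ + K·y = [125834/63591, -32686/63591]
step 1: P' = (I − K·H)·P̄ = [467945/190773 -447430/190773; -447430/190773 474545/190773]
step 2: x̄ = F·x = [32686/21197, 105680/21197]
step 2: P̄ = F·P·Fᵀ + Q = [559333/21197 614650/21197; 614650/21197 922585/21197]
step 2: y = z − H·x̄ = [319126/21197]
step 2: S = H·P̄·Hᵀ + R = [10866069/21197]
step 2: K = P̄·Hᵀ·S⁻¹ = [-2347966/10866069; -3074470/10866069]
step 2: x' = x̄ + K·y = [-18593606/10866069, 7887100/10866069]
step 2: P' = (I − K·H)·P̄ = [26645593/10866069 -25471610/10866069; -25471610/10866069 27008845/10866069]

step 0: x' = [-1178/253, 796/253], P' = [942/253 -908/253; -908/253 937/253]
step 1: x' = [125834/63591, -32686/63591], P' = [467945/190773 -447430/190773; -447430/190773 474545/190773]
step 2: x' = [-18593606/10866069, 7887100/10866069], P' = [26645593/10866069 -25471610/10866069; -25471610/10866069 27008845/10866069]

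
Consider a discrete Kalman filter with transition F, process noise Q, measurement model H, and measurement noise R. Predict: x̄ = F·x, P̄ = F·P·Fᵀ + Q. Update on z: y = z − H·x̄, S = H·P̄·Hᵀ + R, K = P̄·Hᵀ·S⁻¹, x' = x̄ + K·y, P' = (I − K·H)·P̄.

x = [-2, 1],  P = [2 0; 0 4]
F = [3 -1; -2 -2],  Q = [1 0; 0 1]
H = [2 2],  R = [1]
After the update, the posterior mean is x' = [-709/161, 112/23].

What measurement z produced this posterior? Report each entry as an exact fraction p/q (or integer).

x̄ = F·x = [-7, 2]
P̄ = F·P·Fᵀ + Q = [23 -4; -4 25]
S = H·P̄·Hᵀ + R = [161]
K = P̄·Hᵀ·S⁻¹ = [38/161; 6/23]
x' − x̄ = [418/161, 66/23] = K·y
y = (KᵀK)⁻¹·Kᵀ·(x' − x̄) = [11]
z = y + H·x̄ = [11] + [-10] = [1]

z = [1]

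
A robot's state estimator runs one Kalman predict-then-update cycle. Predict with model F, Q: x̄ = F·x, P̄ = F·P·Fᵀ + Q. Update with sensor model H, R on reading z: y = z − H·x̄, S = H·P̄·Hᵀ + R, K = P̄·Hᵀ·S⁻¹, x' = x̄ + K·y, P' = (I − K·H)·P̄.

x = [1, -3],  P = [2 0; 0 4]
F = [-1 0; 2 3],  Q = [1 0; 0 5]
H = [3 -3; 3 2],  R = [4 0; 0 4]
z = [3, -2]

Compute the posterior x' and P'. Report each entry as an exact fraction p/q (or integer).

x̄ = F·x = [-1, -7]
P̄ = F·P·Fᵀ + Q = [3 -4; -4 49]
y = z − H·x̄ = [-15, 15]
S = H·P̄·Hᵀ + R = [544 -255; -255 179]
K = P̄·Hᵀ·S⁻¹ = [4014/32351 347/1903; -6531/32351 367/1903]
x' = x̄ + K·y = [-4076/32351, -34907/32351]
P' = (I − K·H)·P̄ = [6860/32351 1508/32351; 1508/32351 10216/32351]

x' = [-4076/32351, -34907/32351]
P' = [6860/32351 1508/32351; 1508/32351 10216/32351]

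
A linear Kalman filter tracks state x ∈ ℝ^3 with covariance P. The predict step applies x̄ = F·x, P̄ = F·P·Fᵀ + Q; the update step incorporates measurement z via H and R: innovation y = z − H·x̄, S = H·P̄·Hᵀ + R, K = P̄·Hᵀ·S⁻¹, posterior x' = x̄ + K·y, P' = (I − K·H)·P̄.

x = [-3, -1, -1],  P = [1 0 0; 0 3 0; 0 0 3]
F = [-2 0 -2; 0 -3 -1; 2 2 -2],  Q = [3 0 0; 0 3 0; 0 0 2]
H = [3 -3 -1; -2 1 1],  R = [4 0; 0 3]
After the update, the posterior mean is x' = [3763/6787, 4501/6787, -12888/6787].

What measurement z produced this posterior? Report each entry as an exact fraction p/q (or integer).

z = [2, -1]

x̄ = F·x = [8, 4, -6]
P̄ = F·P·Fᵀ + Q = [19 6 8; 6 33 -12; 8 -12 30]
S = H·P̄·Hᵀ + R = [274 -101; -101 62]
K = P̄·Hᵀ·S⁻¹ = [-502/6787 -3445/6787; -3369/6787 -4503/6787; 2062/6787 3578/6787]
x' − x̄ = [-50533/6787, -22647/6787, 27834/6787] = K·y
y = (KᵀK)⁻¹·Kᵀ·(x' − x̄) = [-16, 17]
z = y + H·x̄ = [-16, 17] + [18, -18] = [2, -1]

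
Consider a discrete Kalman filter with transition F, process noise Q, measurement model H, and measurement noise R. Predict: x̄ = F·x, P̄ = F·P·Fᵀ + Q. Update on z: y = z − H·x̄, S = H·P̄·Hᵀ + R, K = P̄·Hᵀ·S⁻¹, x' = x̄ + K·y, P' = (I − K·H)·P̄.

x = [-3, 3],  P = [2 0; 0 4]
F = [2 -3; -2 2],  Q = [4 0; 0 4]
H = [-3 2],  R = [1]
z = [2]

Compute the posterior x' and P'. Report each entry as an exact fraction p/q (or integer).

x' = [1/929, 964/929]
P' = [1328/929 1888/929; 1888/929 2908/929]

x̄ = F·x = [-15, 12]
P̄ = F·P·Fᵀ + Q = [48 -32; -32 28]
y = z − H·x̄ = [-67]
S = H·P̄·Hᵀ + R = [929]
K = P̄·Hᵀ·S⁻¹ = [-208/929; 152/929]
x' = x̄ + K·y = [1/929, 964/929]
P' = (I − K·H)·P̄ = [1328/929 1888/929; 1888/929 2908/929]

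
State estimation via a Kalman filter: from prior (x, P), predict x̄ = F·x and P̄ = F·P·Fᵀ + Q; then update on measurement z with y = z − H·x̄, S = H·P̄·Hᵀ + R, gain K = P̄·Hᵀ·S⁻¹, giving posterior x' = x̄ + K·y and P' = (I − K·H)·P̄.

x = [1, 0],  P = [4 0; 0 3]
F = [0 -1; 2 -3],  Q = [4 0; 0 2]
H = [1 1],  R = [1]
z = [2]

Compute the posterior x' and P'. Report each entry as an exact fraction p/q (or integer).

x̄ = F·x = [0, 2]
P̄ = F·P·Fᵀ + Q = [7 9; 9 45]
y = z − H·x̄ = [0]
S = H·P̄·Hᵀ + R = [71]
K = P̄·Hᵀ·S⁻¹ = [16/71; 54/71]
x' = x̄ + K·y = [0, 2]
P' = (I − K·H)·P̄ = [241/71 -225/71; -225/71 279/71]

x' = [0, 2]
P' = [241/71 -225/71; -225/71 279/71]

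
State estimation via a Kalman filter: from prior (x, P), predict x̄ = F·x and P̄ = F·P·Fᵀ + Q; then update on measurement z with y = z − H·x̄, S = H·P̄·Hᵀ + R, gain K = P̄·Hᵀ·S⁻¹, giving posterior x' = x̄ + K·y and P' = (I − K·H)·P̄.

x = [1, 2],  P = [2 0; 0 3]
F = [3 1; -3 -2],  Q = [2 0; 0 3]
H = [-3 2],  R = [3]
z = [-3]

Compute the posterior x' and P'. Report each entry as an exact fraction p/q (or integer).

x' = [6/35, -137/105]
P' = [89/70 57/35; 57/35 97/35]

x̄ = F·x = [5, -7]
P̄ = F·P·Fᵀ + Q = [23 -24; -24 33]
y = z − H·x̄ = [26]
S = H·P̄·Hᵀ + R = [630]
K = P̄·Hᵀ·S⁻¹ = [-13/70; 23/105]
x' = x̄ + K·y = [6/35, -137/105]
P' = (I − K·H)·P̄ = [89/70 57/35; 57/35 97/35]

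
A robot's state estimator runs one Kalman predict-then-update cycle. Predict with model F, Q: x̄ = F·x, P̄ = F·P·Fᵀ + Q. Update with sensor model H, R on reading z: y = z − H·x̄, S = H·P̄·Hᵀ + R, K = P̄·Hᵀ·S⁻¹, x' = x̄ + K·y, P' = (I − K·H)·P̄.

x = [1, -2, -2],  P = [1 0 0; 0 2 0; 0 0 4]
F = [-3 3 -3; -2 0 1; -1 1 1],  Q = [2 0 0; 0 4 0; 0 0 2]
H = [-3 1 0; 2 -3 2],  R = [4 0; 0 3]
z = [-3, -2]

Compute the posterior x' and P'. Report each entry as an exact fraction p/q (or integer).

x' = [-5365/30527, -99116/30527, -170203/30527]
P' = [39012/30527 71520/30527 64656/30527; 71520/30527 193992/30527 205860/30527; 64656/30527 205860/30527 248796/30527]

x̄ = F·x = [-3, -4, -5]
P̄ = F·P·Fᵀ + Q = [65 -6 -3; -6 12 6; -3 6 9]
y = z − H·x̄ = [-8, 2]
S = H·P̄·Hᵀ + R = [637 -462; -462 383]
K = P̄·Hᵀ·S⁻¹ = [-11379/30527 -344/4361; -5142/30527 -1296/4361; 2973/30527 444/4361]
x' = x̄ + K·y = [-5365/30527, -99116/30527, -170203/30527]
P' = (I − K·H)·P̄ = [39012/30527 71520/30527 64656/30527; 71520/30527 193992/30527 205860/30527; 64656/30527 205860/30527 248796/30527]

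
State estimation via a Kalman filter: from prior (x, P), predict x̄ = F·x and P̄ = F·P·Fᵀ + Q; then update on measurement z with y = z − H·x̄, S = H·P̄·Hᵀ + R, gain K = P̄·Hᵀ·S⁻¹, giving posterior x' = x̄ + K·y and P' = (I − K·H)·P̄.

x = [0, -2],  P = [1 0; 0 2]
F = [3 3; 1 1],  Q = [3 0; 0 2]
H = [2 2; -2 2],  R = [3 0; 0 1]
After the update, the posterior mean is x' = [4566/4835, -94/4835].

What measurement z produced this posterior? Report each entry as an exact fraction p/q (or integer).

z = [2, -2]

x̄ = F·x = [-6, -2]
P̄ = F·P·Fᵀ + Q = [30 9; 9 5]
S = H·P̄·Hᵀ + R = [215 -100; -100 69]
K = P̄·Hᵀ·S⁻¹ = [1182/4835 -246/967; 1132/4835 216/967]
x' − x̄ = [33576/4835, 9576/4835] = K·y
y = (KᵀK)⁻¹·Kᵀ·(x' − x̄) = [18, -10]
z = y + H·x̄ = [18, -10] + [-16, 8] = [2, -2]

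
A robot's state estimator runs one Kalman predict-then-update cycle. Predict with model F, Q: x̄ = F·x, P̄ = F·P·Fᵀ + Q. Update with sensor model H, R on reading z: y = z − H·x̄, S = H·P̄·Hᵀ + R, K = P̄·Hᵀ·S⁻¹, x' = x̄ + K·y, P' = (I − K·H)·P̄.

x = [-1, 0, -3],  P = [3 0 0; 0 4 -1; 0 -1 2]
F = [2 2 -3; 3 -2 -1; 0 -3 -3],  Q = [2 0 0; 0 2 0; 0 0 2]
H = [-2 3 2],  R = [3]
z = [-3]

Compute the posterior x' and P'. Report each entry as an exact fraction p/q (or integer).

x̄ = F·x = [7, 0, 9]
P̄ = F·P·Fᵀ + Q = [60 4 -9; 4 43 21; -9 21 38]
y = z − H·x̄ = [-7]
S = H·P̄·Hᵀ + R = [1058]
K = P̄·Hᵀ·S⁻¹ = [-63/529; 163/1058; 157/1058]
x' = x̄ + K·y = [4144/529, -1141/1058, 8423/1058]
P' = (I − K·H)·P̄ = [23802/529 12385/529 5130/529; 12385/529 18925/1058 -3373/1058; 5130/529 -3373/1058 15555/1058]

x' = [4144/529, -1141/1058, 8423/1058]
P' = [23802/529 12385/529 5130/529; 12385/529 18925/1058 -3373/1058; 5130/529 -3373/1058 15555/1058]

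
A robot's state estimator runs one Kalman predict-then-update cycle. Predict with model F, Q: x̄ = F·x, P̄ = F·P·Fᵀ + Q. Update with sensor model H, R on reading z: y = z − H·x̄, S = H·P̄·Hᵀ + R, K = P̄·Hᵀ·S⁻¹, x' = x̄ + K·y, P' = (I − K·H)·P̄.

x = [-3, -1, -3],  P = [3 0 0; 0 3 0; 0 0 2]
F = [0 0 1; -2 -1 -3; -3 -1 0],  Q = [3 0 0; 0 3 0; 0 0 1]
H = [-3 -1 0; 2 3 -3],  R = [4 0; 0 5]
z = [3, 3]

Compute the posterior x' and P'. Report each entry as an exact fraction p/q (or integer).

x̄ = F·x = [-3, 16, 10]
P̄ = F·P·Fᵀ + Q = [5 -6 0; -6 36 21; 0 21 31]
y = z − H·x̄ = [10, -9]
S = H·P̄·Hᵀ + R = [49 -9; -9 178]
K = P̄·Hᵀ·S⁻¹ = [-1674/8641 -473/8641; -2907/8641 1455/8641; -4008/8641 -1659/8641]
x' = x̄ + K·y = [-38406/8641, 96091/8641, 61261/8641]
P' = (I − K·H)·P̄ = [24355/8641 -66369/8641 -49344/8641; -66369/8641 210735/8641 164064/8641; -49344/8641 164064/8641 133933/8641]

x' = [-38406/8641, 96091/8641, 61261/8641]
P' = [24355/8641 -66369/8641 -49344/8641; -66369/8641 210735/8641 164064/8641; -49344/8641 164064/8641 133933/8641]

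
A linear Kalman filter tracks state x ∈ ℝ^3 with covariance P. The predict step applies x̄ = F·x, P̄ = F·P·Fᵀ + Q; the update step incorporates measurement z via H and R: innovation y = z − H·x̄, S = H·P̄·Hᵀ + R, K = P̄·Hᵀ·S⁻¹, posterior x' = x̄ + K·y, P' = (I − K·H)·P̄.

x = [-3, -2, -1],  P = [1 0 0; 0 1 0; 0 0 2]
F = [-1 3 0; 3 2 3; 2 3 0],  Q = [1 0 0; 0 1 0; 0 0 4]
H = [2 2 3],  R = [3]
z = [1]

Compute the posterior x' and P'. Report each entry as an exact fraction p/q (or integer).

x̄ = F·x = [-3, -16, -12]
P̄ = F·P·Fᵀ + Q = [11 3 7; 3 32 12; 7 12 17]
y = z − H·x̄ = [75]
S = H·P̄·Hᵀ + R = [580]
K = P̄·Hᵀ·S⁻¹ = [49/580; 53/290; 89/580]
x' = x̄ + K·y = [387/116, -133/58, -57/116]
P' = (I − K·H)·P̄ = [3979/580 -1727/290 -301/580; -1727/290 1831/145 -1237/290; -301/580 -1237/290 1939/580]

x' = [387/116, -133/58, -57/116]
P' = [3979/580 -1727/290 -301/580; -1727/290 1831/145 -1237/290; -301/580 -1237/290 1939/580]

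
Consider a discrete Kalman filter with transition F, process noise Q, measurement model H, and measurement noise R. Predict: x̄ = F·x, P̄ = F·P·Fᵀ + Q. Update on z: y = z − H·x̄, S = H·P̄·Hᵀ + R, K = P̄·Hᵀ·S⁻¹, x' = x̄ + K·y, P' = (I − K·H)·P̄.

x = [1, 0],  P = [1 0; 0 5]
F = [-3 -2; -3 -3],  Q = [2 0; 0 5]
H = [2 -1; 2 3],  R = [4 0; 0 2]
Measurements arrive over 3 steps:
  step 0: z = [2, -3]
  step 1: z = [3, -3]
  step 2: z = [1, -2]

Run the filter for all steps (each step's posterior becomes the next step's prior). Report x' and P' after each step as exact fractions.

step 0: x' = [116/1103, -1176/1103], P' = [5976/12133 -2924/12133; -2924/12133 3932/12133]
step 1: x' = [8531532/15353803, -19728201/15353803], P' = [7409502/15353803 -3642116/15353803; -3642116/15353803 4920236/15353803]
step 2: x' = [97686518/19174951567, -11731369445/19174951567], P' = [9247352688/19174951567 -4546266584/19174951567; -4546266584/19174951567 6143795108/19174951567]

step 0: x̄ = F·x = [-3, -3]
step 0: P̄ = F·P·Fᵀ + Q = [31 39; 39 59]
step 0: y = z − H·x̄ = [5, 12]
step 0: S = H·P̄·Hᵀ + R = [31 103; 103 1125]
step 0: K = P̄·Hᵀ·S⁻¹ = [3719/12133 1590/12133; -2445/12133 2974/12133]
step 0: x' = x̄ + K·y = [116/1103, -1176/1103]
step 0: P' = (I − K·H)·P̄ = [5976/12133 -2924/12133; -2924/12133 3932/12133]
step 1: x̄ = F·x = [2004/1103, 3180/1103]
step 1: P̄ = F·P·Fᵀ + Q = [58690/12133 33516/12133; 33516/12133 97205/12133]
step 1: y = z − H·x̄ = [2481/1103, -16857/1103]
step 1: S = H·P̄·Hᵀ + R = [22403/1103 7019/1103; 7019/1103 1536063/12133]
step 1: K = P̄·Hᵀ·S⁻¹ = [4615280/15353803 1946328/15353803; -3051117/15353803 3738238/15353803]
step 1: x' = x̄ + K·y = [8531532/15353803, -19728201/15353803]
step 1: P' = (I − K·H)·P̄ = [7409502/15353803 -3642116/15353803; -3642116/15353803 4920236/15353803]
step 2: x̄ = F·x = [13861806/15353803, 33590007/15353803]
step 2: P̄ = F·P·Fᵀ + Q = [73368676/15353803 41575194/15353803; 41575194/15353803 122178569/15353803]
step 2: y = z − H·x̄ = [21220198/15353803, -159201239/15353803]
step 2: S = H·P̄·Hᵀ + R = [310767709/15353803 93239773/15353803; 93239773/15353803 1922691759/15353803]
step 2: K = P̄·Hᵀ·S⁻¹ = [108683830/361791539 2427952812/19174951567; -71869473/361791539 4669426078/19174951567]
step 2: x' = x̄ + K·y = [97686518/19174951567, -11731369445/19174951567]
step 2: P' = (I − K·H)·P̄ = [9247352688/19174951567 -4546266584/19174951567; -4546266584/19174951567 6143795108/19174951567]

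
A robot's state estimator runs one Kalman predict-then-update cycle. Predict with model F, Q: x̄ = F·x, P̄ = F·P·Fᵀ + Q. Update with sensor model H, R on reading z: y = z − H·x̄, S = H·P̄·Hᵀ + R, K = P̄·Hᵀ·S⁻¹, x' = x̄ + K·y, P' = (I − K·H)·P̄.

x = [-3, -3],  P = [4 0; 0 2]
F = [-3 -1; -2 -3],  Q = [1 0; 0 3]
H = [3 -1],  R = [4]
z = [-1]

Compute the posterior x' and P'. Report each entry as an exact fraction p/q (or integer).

x' = [315/106, 19/2]
P' = [699/212 33/4; 33/4 95/4]

x̄ = F·x = [12, 15]
P̄ = F·P·Fᵀ + Q = [39 30; 30 37]
y = z − H·x̄ = [-22]
S = H·P̄·Hᵀ + R = [212]
K = P̄·Hᵀ·S⁻¹ = [87/212; 1/4]
x' = x̄ + K·y = [315/106, 19/2]
P' = (I − K·H)·P̄ = [699/212 33/4; 33/4 95/4]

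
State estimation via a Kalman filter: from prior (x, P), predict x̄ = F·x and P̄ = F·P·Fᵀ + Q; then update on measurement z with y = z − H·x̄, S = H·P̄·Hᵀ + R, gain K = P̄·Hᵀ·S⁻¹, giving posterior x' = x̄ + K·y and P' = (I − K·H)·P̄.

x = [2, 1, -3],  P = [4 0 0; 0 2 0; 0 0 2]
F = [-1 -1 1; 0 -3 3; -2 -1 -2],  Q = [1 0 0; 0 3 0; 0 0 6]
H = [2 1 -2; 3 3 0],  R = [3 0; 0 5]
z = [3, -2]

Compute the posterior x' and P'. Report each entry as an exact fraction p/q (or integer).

x' = [-110625/72349, 55944/72349, -184533/72349]
P' = [159471/72349 -143691/72349 96360/72349; -143691/72349 167466/72349 -69390/72349; 96360/72349 -69390/72349 118476/72349]

x̄ = F·x = [-6, -12, 1]
P̄ = F·P·Fᵀ + Q = [9 12 6; 12 39 -6; 6 -6 32]
y = z − H·x̄ = [29, 52]
S = H·P̄·Hᵀ + R = [230 279; 279 653]
K = P̄·Hᵀ·S⁻¹ = [-5823/72349 9468/72349; 6288/72349 14265/72349; -37874/72349 16182/72349]
x' = x̄ + K·y = [-110625/72349, 55944/72349, -184533/72349]
P' = (I − K·H)·P̄ = [159471/72349 -143691/72349 96360/72349; -143691/72349 167466/72349 -69390/72349; 96360/72349 -69390/72349 118476/72349]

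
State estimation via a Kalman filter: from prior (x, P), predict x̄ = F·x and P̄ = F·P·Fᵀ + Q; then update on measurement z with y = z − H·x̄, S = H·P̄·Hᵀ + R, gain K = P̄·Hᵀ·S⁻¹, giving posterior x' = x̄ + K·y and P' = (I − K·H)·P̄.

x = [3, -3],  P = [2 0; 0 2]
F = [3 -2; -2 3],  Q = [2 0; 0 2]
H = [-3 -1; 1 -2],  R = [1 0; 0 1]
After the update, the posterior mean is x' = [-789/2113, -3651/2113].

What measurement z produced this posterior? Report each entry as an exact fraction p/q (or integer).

x̄ = F·x = [15, -15]
P̄ = F·P·Fᵀ + Q = [28 -24; -24 28]
S = H·P̄·Hᵀ + R = [137 -148; -148 237]
K = P̄·Hᵀ·S⁻¹ = [-2972/10565 1532/10565; -1412/10565 -4448/10565]
x' − x̄ = [-32484/2113, 28044/2113] = K·y
y = (KᵀK)⁻¹·Kᵀ·(x' − x̄) = [33, -42]
z = y + H·x̄ = [33, -42] + [-30, 45] = [3, 3]

z = [3, 3]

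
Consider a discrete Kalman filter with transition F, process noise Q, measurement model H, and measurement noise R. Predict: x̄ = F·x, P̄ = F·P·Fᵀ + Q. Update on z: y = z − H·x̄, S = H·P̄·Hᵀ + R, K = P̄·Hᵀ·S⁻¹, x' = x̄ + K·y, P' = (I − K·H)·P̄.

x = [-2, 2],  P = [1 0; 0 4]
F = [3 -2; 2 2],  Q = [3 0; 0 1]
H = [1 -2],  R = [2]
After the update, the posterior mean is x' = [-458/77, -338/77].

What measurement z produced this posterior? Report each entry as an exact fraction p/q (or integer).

z = [3]

x̄ = F·x = [-10, 0]
P̄ = F·P·Fᵀ + Q = [28 -10; -10 21]
S = H·P̄·Hᵀ + R = [154]
K = P̄·Hᵀ·S⁻¹ = [24/77; -26/77]
x' − x̄ = [312/77, -338/77] = K·y
y = (KᵀK)⁻¹·Kᵀ·(x' − x̄) = [13]
z = y + H·x̄ = [13] + [-10] = [3]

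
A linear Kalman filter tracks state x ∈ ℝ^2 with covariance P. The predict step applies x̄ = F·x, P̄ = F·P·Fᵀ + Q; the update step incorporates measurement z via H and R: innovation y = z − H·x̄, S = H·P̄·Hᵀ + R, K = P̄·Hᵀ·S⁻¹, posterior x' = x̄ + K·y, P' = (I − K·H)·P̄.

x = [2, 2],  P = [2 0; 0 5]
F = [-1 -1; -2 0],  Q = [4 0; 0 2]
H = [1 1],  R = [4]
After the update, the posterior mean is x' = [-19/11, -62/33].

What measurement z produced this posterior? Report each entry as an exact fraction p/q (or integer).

x̄ = F·x = [-4, -4]
P̄ = F·P·Fᵀ + Q = [11 4; 4 10]
S = H·P̄·Hᵀ + R = [33]
K = P̄·Hᵀ·S⁻¹ = [5/11; 14/33]
x' − x̄ = [25/11, 70/33] = K·y
y = (KᵀK)⁻¹·Kᵀ·(x' − x̄) = [5]
z = y + H·x̄ = [5] + [-8] = [-3]

z = [-3]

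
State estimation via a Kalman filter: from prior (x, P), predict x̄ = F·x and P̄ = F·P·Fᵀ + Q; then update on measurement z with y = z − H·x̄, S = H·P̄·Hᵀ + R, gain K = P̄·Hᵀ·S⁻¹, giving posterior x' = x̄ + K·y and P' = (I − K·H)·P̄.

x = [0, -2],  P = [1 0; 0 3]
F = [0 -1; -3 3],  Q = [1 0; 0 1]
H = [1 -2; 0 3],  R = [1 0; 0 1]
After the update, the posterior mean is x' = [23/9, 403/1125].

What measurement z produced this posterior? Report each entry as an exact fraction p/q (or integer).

x̄ = F·x = [2, -6]
P̄ = F·P·Fᵀ + Q = [4 -9; -9 37]
S = H·P̄·Hᵀ + R = [189 -249; -249 334]
K = P̄·Hᵀ·S⁻¹ = [5/9 1/3; -83/1125 104/375]
x' − x̄ = [5/9, 7153/1125] = K·y
y = (KᵀK)⁻¹·Kᵀ·(x' − x̄) = [-11, 20]
z = y + H·x̄ = [-11, 20] + [14, -18] = [3, 2]

z = [3, 2]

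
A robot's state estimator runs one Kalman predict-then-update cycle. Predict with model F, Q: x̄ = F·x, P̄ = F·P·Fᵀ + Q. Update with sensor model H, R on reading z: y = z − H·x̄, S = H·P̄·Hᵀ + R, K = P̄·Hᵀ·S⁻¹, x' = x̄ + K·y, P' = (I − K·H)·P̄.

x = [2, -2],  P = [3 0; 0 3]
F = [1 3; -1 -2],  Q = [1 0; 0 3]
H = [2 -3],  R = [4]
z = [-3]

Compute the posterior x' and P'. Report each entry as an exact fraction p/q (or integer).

x̄ = F·x = [-4, 2]
P̄ = F·P·Fᵀ + Q = [31 -21; -21 18]
y = z − H·x̄ = [11]
S = H·P̄·Hᵀ + R = [542]
K = P̄·Hᵀ·S⁻¹ = [125/542; -48/271]
x' = x̄ + K·y = [-793/542, 14/271]
P' = (I − K·H)·P̄ = [1177/542 309/271; 309/271 270/271]

x' = [-793/542, 14/271]
P' = [1177/542 309/271; 309/271 270/271]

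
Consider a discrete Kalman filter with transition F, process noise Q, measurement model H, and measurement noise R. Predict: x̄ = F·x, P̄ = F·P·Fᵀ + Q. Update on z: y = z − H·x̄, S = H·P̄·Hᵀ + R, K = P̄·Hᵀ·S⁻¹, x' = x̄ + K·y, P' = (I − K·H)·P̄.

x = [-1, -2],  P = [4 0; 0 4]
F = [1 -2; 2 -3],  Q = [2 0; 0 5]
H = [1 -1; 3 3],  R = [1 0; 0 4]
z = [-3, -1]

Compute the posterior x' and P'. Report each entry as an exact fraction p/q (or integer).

x' = [-13231/9631, 10770/9631]
P' = [3078/9631 -1022/9631; -1022/9631 3218/9631]

x̄ = F·x = [3, 4]
P̄ = F·P·Fᵀ + Q = [22 32; 32 57]
y = z − H·x̄ = [-2, -22]
S = H·P̄·Hᵀ + R = [16 -105; -105 1291]
K = P̄·Hᵀ·S⁻¹ = [4100/9631 1542/9631; -4240/9631 1647/9631]
x' = x̄ + K·y = [-13231/9631, 10770/9631]
P' = (I − K·H)·P̄ = [3078/9631 -1022/9631; -1022/9631 3218/9631]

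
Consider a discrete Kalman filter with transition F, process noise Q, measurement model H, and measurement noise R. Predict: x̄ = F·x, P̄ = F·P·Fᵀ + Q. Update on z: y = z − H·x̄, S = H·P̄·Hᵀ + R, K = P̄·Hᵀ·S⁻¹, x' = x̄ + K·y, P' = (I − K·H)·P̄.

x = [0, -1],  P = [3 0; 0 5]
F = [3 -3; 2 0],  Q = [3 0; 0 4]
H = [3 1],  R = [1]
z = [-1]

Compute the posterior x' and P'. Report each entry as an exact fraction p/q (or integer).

x' = [-3/80, -7/8]
P' = [951/800 -261/80; -261/80 79/8]

x̄ = F·x = [3, 0]
P̄ = F·P·Fᵀ + Q = [75 18; 18 16]
y = z − H·x̄ = [-10]
S = H·P̄·Hᵀ + R = [800]
K = P̄·Hᵀ·S⁻¹ = [243/800; 7/80]
x' = x̄ + K·y = [-3/80, -7/8]
P' = (I − K·H)·P̄ = [951/800 -261/80; -261/80 79/8]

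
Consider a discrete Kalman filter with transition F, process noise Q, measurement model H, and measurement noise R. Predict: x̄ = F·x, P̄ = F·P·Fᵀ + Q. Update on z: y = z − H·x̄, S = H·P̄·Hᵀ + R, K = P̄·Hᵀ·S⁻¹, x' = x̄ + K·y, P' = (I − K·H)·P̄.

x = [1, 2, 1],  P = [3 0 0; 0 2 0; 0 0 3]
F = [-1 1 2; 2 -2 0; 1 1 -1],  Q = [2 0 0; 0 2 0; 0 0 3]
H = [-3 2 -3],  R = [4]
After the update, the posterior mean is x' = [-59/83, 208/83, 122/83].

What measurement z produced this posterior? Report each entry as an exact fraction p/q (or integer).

x̄ = F·x = [3, -2, 2]
P̄ = F·P·Fᵀ + Q = [19 -10 -7; -10 22 2; -7 2 11]
S = H·P̄·Hᵀ + R = [332]
K = P̄·Hᵀ·S⁻¹ = [-14/83; 17/83; -2/83]
x' − x̄ = [-308/83, 374/83, -44/83] = K·y
y = (KᵀK)⁻¹·Kᵀ·(x' − x̄) = [22]
z = y + H·x̄ = [22] + [-19] = [3]

z = [3]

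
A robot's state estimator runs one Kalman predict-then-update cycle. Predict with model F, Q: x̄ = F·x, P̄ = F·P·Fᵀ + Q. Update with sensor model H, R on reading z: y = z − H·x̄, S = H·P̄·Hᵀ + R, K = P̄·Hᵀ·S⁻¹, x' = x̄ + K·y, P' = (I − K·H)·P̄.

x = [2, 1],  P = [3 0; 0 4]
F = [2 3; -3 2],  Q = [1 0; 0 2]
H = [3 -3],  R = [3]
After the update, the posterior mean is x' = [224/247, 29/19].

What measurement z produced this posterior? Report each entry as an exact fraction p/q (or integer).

x̄ = F·x = [7, -4]
P̄ = F·P·Fᵀ + Q = [49 6; 6 45]
S = H·P̄·Hᵀ + R = [741]
K = P̄·Hᵀ·S⁻¹ = [43/247; -3/19]
x' − x̄ = [-1505/247, 105/19] = K·y
y = (KᵀK)⁻¹·Kᵀ·(x' − x̄) = [-35]
z = y + H·x̄ = [-35] + [33] = [-2]

z = [-2]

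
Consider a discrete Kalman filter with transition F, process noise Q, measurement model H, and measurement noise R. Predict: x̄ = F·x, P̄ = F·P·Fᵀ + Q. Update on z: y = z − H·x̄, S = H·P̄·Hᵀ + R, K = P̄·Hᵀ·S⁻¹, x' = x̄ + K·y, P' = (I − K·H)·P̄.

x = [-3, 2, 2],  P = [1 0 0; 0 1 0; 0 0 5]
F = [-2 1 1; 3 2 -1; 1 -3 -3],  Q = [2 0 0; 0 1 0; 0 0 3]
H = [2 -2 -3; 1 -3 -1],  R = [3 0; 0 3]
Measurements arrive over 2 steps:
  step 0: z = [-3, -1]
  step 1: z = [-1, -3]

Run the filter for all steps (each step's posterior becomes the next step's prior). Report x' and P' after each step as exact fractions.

step 0: x̄ = F·x = [10, -7, -15]
step 0: P̄ = F·P·Fᵀ + Q = [12 -9 -20; -9 19 12; -20 12 58]
step 0: y = z − H·x̄ = [-82, -47]
step 0: S = H·P̄·Hᵀ + R = [1105 616; 616 410]
step 0: K = P̄·Hᵀ·S⁻¹ = [2738/36797 2363/73594; 5164/36797 -14759/36797; -13678/36797 10319/36797]
step 0: x' = x̄ + K·y = [175847/73594, 12646/36797, 84648/36797]
step 0: P' = (I − K·H)·P̄ = [185159/73594 12880/36797 50395/36797; 12880/36797 23029/36797 -11930/36797; 50395/36797 -11930/36797 55228/36797]
step 1: x̄ = F·x = [-78553/36797, 408829/73594, -407917/73594]
step 1: P̄ = F·P·Fᵀ + Q = [245209/36797 -337482/36797 94575/36797; -337482/36797 1834533/73594 -506143/73594; 94575/36797 -506143/73594 625787/73594]
step 1: y = z − H·x̄ = [-165475/73594, 377447/36797]
step 1: S = H·P̄·Hᵀ + R = [12208865/73594 6375892/36797; 6375892/36797 9241205/36797]
step 1: K = P̄·Hᵀ·S⁻¹ = [39780450/856608601 80364896/856608601; 103739395/856608601 -334475110/856608601; -309693087/856608601 263808220/856608601]
step 1: x' = x̄ + K·y = [-1093758228/856608601, 1094476556/856608601, -1345646448/856608601]
step 1: P' = (I − K·H)·P̄ = [2214980107/856608601 230148199/856608601 1283440822/856608601; 230148199/856608601 507377482/856608601 -288558917/856608601; 1283440822/856608601 -288558917/856608601 1357692913/856608601]

step 0: x' = [175847/73594, 12646/36797, 84648/36797], P' = [185159/73594 12880/36797 50395/36797; 12880/36797 23029/36797 -11930/36797; 50395/36797 -11930/36797 55228/36797]
step 1: x' = [-1093758228/856608601, 1094476556/856608601, -1345646448/856608601], P' = [2214980107/856608601 230148199/856608601 1283440822/856608601; 230148199/856608601 507377482/856608601 -288558917/856608601; 1283440822/856608601 -288558917/856608601 1357692913/856608601]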